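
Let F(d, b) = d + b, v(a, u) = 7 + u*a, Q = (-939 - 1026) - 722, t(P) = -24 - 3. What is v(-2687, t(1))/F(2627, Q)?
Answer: -18139/15 ≈ -1209.3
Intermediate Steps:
t(P) = -27
Q = -2687 (Q = -1965 - 722 = -2687)
v(a, u) = 7 + a*u
F(d, b) = b + d
v(-2687, t(1))/F(2627, Q) = (7 - 2687*(-27))/(-2687 + 2627) = (7 + 72549)/(-60) = 72556*(-1/60) = -18139/15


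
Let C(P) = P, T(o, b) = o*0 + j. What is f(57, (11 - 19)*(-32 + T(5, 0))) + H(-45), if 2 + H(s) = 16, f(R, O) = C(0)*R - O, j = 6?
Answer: -194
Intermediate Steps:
T(o, b) = 6 (T(o, b) = o*0 + 6 = 0 + 6 = 6)
f(R, O) = -O (f(R, O) = 0*R - O = 0 - O = -O)
H(s) = 14 (H(s) = -2 + 16 = 14)
f(57, (11 - 19)*(-32 + T(5, 0))) + H(-45) = -(11 - 19)*(-32 + 6) + 14 = -(-8)*(-26) + 14 = -1*208 + 14 = -208 + 14 = -194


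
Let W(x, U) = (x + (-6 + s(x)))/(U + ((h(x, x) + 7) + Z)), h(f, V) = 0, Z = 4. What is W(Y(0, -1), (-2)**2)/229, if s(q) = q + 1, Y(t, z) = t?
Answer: -1/687 ≈ -0.0014556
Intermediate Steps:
s(q) = 1 + q
W(x, U) = (-5 + 2*x)/(11 + U) (W(x, U) = (x + (-6 + (1 + x)))/(U + ((0 + 7) + 4)) = (x + (-5 + x))/(U + (7 + 4)) = (-5 + 2*x)/(U + 11) = (-5 + 2*x)/(11 + U))
W(Y(0, -1), (-2)**2)/229 = ((-5 + 2*0)/(11 + (-2)**2))/229 = ((-5 + 0)/(11 + 4))*(1/229) = (-5/15)*(1/229) = ((1/15)*(-5))*(1/229) = -1/3*1/229 = -1/687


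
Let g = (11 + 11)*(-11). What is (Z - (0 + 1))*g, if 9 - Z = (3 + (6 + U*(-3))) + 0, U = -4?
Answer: 3146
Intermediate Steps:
g = -242 (g = 22*(-11) = -242)
Z = -12 (Z = 9 - ((3 + (6 - 4*(-3))) + 0) = 9 - ((3 + (6 + 12)) + 0) = 9 - ((3 + 18) + 0) = 9 - (21 + 0) = 9 - 1*21 = 9 - 21 = -12)
(Z - (0 + 1))*g = (-12 - (0 + 1))*(-242) = (-12 - 1*1)*(-242) = (-12 - 1)*(-242) = -13*(-242) = 3146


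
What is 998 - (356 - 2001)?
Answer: 2643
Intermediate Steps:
998 - (356 - 2001) = 998 - 1*(-1645) = 998 + 1645 = 2643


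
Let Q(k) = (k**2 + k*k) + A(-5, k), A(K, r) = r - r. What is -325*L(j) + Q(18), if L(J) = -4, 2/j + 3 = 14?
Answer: 1948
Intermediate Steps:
j = 2/11 (j = 2/(-3 + 14) = 2/11 ≈ 0.18182)
A(K, r) = 0
Q(k) = 2*k**2 (Q(k) = (k**2 + k*k) + 0 = (k**2 + k**2) + 0 = 2*k**2 + 0 = 2*k**2)
-325*L(j) + Q(18) = -325*(-4) + 2*18**2 = 1300 + 2*324 = 1300 + 648 = 1948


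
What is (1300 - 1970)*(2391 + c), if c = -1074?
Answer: -882390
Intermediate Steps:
(1300 - 1970)*(2391 + c) = (1300 - 1970)*(2391 - 1074) = -670*1317 = -882390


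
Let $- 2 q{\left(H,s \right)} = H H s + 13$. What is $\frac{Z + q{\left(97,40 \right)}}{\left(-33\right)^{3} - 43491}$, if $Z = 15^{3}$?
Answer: $\frac{369623}{158856} \approx 2.3268$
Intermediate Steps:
$q{\left(H,s \right)} = - \frac{13}{2} - \frac{s H^{2}}{2}$ ($q{\left(H,s \right)} = - \frac{H H s + 13}{2} = - \frac{H^{2} s + 13}{2} = - \frac{s H^{2} + 13}{2} = - \frac{13 + s H^{2}}{2} = - \frac{13}{2} - \frac{s H^{2}}{2}$)
$Z = 3375$
$\frac{Z + q{\left(97,40 \right)}}{\left(-33\right)^{3} - 43491} = \frac{3375 - \left(\frac{13}{2} + 20 \cdot 97^{2}\right)}{\left(-33\right)^{3} - 43491} = \frac{3375 - \left(\frac{13}{2} + 20 \cdot 9409\right)}{-35937 - 43491} = \frac{3375 - \frac{376373}{2}}{-79428} = \left(3375 - \frac{376373}{2}\right) \left(- \frac{1}{79428}\right) = \left(- \frac{369623}{2}\right) \left(- \frac{1}{79428}\right) = \frac{369623}{158856}$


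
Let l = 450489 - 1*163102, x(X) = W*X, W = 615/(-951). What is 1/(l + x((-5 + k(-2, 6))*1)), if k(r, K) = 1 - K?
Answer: 317/91103729 ≈ 3.4795e-6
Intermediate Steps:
W = -205/317 (W = 615*(-1/951) = -205/317 ≈ -0.64669)
x(X) = -205*X/317
l = 287387 (l = 450489 - 163102 = 287387)
1/(l + x((-5 + k(-2, 6))*1)) = 1/(287387 - 205*(-5 + (1 - 1*6))/317) = 1/(287387 - 205*(-5 + (1 - 6))/317) = 1/(287387 - 205*(-5 - 5)/317) = 1/(287387 - (-2050)/317) = 1/(287387 - 205/317*(-10)) = 1/(287387 + 2050/317) = 1/(91103729/317) = 317/91103729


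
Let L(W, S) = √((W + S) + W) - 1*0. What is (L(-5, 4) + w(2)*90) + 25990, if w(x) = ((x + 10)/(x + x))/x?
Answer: 26125 + I*√6 ≈ 26125.0 + 2.4495*I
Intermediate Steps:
L(W, S) = √(S + 2*W) (L(W, S) = √((S + W) + W) + 0 = √(S + 2*W) + 0 = √(S + 2*W))
w(x) = (10 + x)/(2*x²) (w(x) = ((10 + x)/((2*x)))/x = ((10 + x)*(1/(2*x)))/x = ((10 + x)/(2*x))/x = (10 + x)/(2*x²))
(L(-5, 4) + w(2)*90) + 25990 = (√(4 + 2*(-5)) + ((½)*(10 + 2)/2²)*90) + 25990 = (√(4 - 10) + ((½)*(¼)*12)*90) + 25990 = (√(-6) + (3/2)*90) + 25990 = (I*√6 + 135) + 25990 = (135 + I*√6) + 25990 = 26125 + I*√6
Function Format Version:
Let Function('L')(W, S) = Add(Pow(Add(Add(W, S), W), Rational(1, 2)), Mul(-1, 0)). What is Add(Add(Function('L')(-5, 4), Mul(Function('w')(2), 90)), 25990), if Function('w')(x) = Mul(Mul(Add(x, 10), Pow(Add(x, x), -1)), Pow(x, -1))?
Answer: Add(26125, Mul(I, Pow(6, Rational(1, 2)))) ≈ Add(26125., Mul(2.4495, I))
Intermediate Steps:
Function('L')(W, S) = Pow(Add(S, Mul(2, W)), Rational(1, 2)) (Function('L')(W, S) = Add(Pow(Add(Add(S, W), W), Rational(1, 2)), 0) = Add(Pow(Add(S, Mul(2, W)), Rational(1, 2)), 0) = Pow(Add(S, Mul(2, W)), Rational(1, 2)))
Function('w')(x) = Mul(Rational(1, 2), Pow(x, -2), Add(10, x)) (Function('w')(x) = Mul(Mul(Add(10, x), Pow(Mul(2, x), -1)), Pow(x, -1)) = Mul(Mul(Add(10, x), Mul(Rational(1, 2), Pow(x, -1))), Pow(x, -1)) = Mul(Mul(Rational(1, 2), Pow(x, -1), Add(10, x)), Pow(x, -1)) = Mul(Rational(1, 2), Pow(x, -2), Add(10, x)))
Add(Add(Function('L')(-5, 4), Mul(Function('w')(2), 90)), 25990) = Add(Add(Pow(Add(4, Mul(2, -5)), Rational(1, 2)), Mul(Mul(Rational(1, 2), Pow(2, -2), Add(10, 2)), 90)), 25990) = Add(Add(Pow(Add(4, -10), Rational(1, 2)), Mul(Mul(Rational(1, 2), Rational(1, 4), 12), 90)), 25990) = Add(Add(Pow(-6, Rational(1, 2)), Mul(Rational(3, 2), 90)), 25990) = Add(Add(Mul(I, Pow(6, Rational(1, 2))), 135), 25990) = Add(Add(135, Mul(I, Pow(6, Rational(1, 2)))), 25990) = Add(26125, Mul(I, Pow(6, Rational(1, 2))))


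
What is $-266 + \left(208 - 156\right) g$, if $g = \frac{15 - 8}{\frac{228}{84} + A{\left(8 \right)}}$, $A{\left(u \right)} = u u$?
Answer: $- \frac{121674}{467} \approx -260.54$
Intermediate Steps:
$A{\left(u \right)} = u^{2}$
$g = \frac{49}{467}$ ($g = \frac{15 - 8}{\frac{228}{84} + 8^{2}} = \frac{7}{228 \cdot \frac{1}{84} + 64} = \frac{7}{\frac{19}{7} + 64} = \frac{7}{\frac{467}{7}} = 7 \cdot \frac{7}{467} = \frac{49}{467} \approx 0.10493$)
$-266 + \left(208 - 156\right) g = -266 + \left(208 - 156\right) \frac{49}{467} = -266 + 52 \cdot \frac{49}{467} = -266 + \frac{2548}{467} = - \frac{121674}{467}$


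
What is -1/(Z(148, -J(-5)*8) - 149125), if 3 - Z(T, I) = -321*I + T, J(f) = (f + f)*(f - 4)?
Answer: 1/380390 ≈ 2.6289e-6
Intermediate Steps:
J(f) = 2*f*(-4 + f) (J(f) = (2*f)*(-4 + f) = 2*f*(-4 + f))
Z(T, I) = 3 - T + 321*I (Z(T, I) = 3 - (-321*I + T) = 3 - (T - 321*I) = 3 + (-T + 321*I) = 3 - T + 321*I)
-1/(Z(148, -J(-5)*8) - 149125) = -1/((3 - 1*148 + 321*(-2*(-5)*(-4 - 5)*8)) - 149125) = -1/((3 - 148 + 321*(-2*(-5)*(-9)*8)) - 149125) = -1/((3 - 148 + 321*(-1*90*8)) - 149125) = -1/((3 - 148 + 321*(-90*8)) - 149125) = -1/((3 - 148 + 321*(-720)) - 149125) = -1/((3 - 148 - 231120) - 149125) = -1/(-231265 - 149125) = -1/(-380390) = -1*(-1/380390) = 1/380390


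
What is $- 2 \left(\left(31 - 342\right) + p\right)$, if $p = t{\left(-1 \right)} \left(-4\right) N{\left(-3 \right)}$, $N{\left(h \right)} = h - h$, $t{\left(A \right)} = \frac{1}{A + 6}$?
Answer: $622$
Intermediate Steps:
$t{\left(A \right)} = \frac{1}{6 + A}$
$N{\left(h \right)} = 0$
$p = 0$ ($p = \frac{1}{6 - 1} \left(-4\right) 0 = \frac{1}{5} \left(-4\right) 0 = \left(- \frac{4}{5}\right) 0 = 0$)
$- 2 \left(\left(31 - 342\right) + p\right) = - 2 \left(\left(31 - 342\right) + 0\right) = - 2 \left(-311 + 0\right) = \left(-2\right) \left(-311\right) = 622$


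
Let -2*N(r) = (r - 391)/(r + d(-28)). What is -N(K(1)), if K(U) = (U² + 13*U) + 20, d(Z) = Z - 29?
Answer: 357/46 ≈ 7.7609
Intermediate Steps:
d(Z) = -29 + Z
K(U) = 20 + U² + 13*U
N(r) = -(-391 + r)/(2*(-57 + r)) (N(r) = -(r - 391)/(2*(r + (-29 - 28))) = -(-391 + r)/(2*(r - 57)) = -(-391 + r)/(2*(-57 + r)))
-N(K(1)) = -(391 - (20 + 1² + 13*1))/(2*(-57 + (20 + 1² + 13*1))) = -(391 - (20 + 1 + 13))/(2*(-57 + (20 + 1 + 13))) = -(391 - 1*34)/(2*(-57 + 34)) = -(391 - 34)/(2*(-23)) = -(-1)*357/(2*23) = -1*(-357/46) = 357/46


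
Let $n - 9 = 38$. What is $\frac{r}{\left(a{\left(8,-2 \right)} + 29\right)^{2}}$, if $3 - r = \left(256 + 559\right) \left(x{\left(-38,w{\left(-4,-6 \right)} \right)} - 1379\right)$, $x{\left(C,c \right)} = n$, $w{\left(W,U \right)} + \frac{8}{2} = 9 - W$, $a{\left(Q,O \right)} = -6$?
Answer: $\frac{1085583}{529} \approx 2052.1$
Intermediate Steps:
$w{\left(W,U \right)} = 5 - W$ ($w{\left(W,U \right)} = -4 - \left(-9 + W\right) = 5 - W$)
$n = 47$ ($n = 9 + 38 = 47$)
$x{\left(C,c \right)} = 47$
$r = 1085583$ ($r = 3 - \left(256 + 559\right) \left(47 - 1379\right) = 3 - 815 \left(-1332\right) = 3 - -1085580 = 3 + 1085580 = 1085583$)
$\frac{r}{\left(a{\left(8,-2 \right)} + 29\right)^{2}} = \frac{1085583}{\left(-6 + 29\right)^{2}} = \frac{1085583}{23^{2}} = \frac{1085583}{529}$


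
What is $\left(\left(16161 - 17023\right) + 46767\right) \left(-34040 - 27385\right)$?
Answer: $-2819714625$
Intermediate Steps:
$\left(\left(16161 - 17023\right) + 46767\right) \left(-34040 - 27385\right) = \left(-862 + 46767\right) \left(-61425\right) = 45905 \left(-61425\right) = -2819714625$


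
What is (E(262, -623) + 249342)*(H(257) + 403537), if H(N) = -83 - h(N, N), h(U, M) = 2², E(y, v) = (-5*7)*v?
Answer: 109394257150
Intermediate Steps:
E(y, v) = -35*v
h(U, M) = 4
H(N) = -87 (H(N) = -83 - 1*4 = -83 - 4 = -87)
(E(262, -623) + 249342)*(H(257) + 403537) = (-35*(-623) + 249342)*(-87 + 403537) = (21805 + 249342)*403450 = 271147*403450 = 109394257150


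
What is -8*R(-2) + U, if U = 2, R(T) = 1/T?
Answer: 6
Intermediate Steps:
-8*R(-2) + U = -8/(-2) + 2 = -8*(-½) + 2 = 4 + 2 = 6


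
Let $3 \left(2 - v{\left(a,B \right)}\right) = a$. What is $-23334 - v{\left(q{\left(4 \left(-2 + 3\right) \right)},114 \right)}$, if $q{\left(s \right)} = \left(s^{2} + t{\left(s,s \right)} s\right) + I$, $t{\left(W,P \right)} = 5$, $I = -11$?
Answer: $- \frac{69983}{3} \approx -23328.0$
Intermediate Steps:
$q{\left(s \right)} = -11 + s^{2} + 5 s$ ($q{\left(s \right)} = \left(s^{2} + 5 s\right) - 11 = -11 + s^{2} + 5 s$)
$v{\left(a,B \right)} = 2 - \frac{a}{3}$
$-23334 - v{\left(q{\left(4 \left(-2 + 3\right) \right)},114 \right)} = -23334 - \left(2 - \frac{-11 + \left(4 \left(-2 + 3\right)\right)^{2} + 5 \cdot 4 \left(-2 + 3\right)}{3}\right) = -23334 - \left(2 - \frac{-11 + \left(4 \cdot 1\right)^{2} + 5 \cdot 4 \cdot 1}{3}\right) = -23334 - \left(2 - \frac{-11 + 4^{2} + 5 \cdot 4}{3}\right) = -23334 - \left(2 - \frac{-11 + 16 + 20}{3}\right) = -23334 - \left(2 - \frac{25}{3}\right) = -23334 - - \frac{19}{3} = -23334 + \frac{19}{3} = - \frac{69983}{3}$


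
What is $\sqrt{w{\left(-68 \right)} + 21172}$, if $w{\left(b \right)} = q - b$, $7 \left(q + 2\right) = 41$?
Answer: $\frac{3 \sqrt{115661}}{7} \approx 145.75$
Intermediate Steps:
$q = \frac{27}{7}$ ($q = -2 + \frac{1}{7} \cdot 41 = -2 + \frac{41}{7} = \frac{27}{7} \approx 3.8571$)
$w{\left(b \right)} = \frac{27}{7} - b$
$\sqrt{w{\left(-68 \right)} + 21172} = \sqrt{\left(\frac{27}{7} - -68\right) + 21172} = \sqrt{\left(\frac{27}{7} + 68\right) + 21172} = \sqrt{\frac{503}{7} + 21172} = \sqrt{\frac{148707}{7}} = \frac{3 \sqrt{115661}}{7}$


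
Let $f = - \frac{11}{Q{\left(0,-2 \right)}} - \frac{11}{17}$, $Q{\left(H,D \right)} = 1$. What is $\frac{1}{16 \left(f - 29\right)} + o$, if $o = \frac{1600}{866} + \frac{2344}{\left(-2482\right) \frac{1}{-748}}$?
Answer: $\frac{247513937911}{349469104} \approx 708.26$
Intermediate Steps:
$o = \frac{22387344}{31609}$ ($o = 1600 \cdot \frac{1}{866} + \frac{2344}{\left(-2482\right) \left(- \frac{1}{748}\right)} = \frac{800}{433} + \frac{2344}{\frac{73}{22}} = \frac{800}{433} + 2344 \cdot \frac{22}{73} = \frac{800}{433} + \frac{51568}{73} = \frac{22387344}{31609} \approx 708.26$)
$f = - \frac{198}{17}$ ($f = - \frac{11}{1} - \frac{11}{17} = \left(-11\right) 1 - \frac{11}{17} = -11 - \frac{11}{17} = - \frac{198}{17} \approx -11.647$)
$\frac{1}{16 \left(f - 29\right)} + o = \frac{1}{16 \left(- \frac{198}{17} - 29\right)} + \frac{22387344}{31609} = \frac{1}{16 \left(- \frac{691}{17}\right)} + \frac{22387344}{31609} = \frac{1}{- \frac{11056}{17}} + \frac{22387344}{31609} = - \frac{17}{11056} + \frac{22387344}{31609} = \frac{247513937911}{349469104}$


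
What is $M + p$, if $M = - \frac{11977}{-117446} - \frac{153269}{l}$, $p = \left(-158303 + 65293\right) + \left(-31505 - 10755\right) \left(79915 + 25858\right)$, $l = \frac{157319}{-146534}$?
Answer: $- \frac{11798338397657344783}{2639498182} \approx -4.4699 \cdot 10^{9}$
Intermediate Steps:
$l = - \frac{157319}{146534}$ ($l = 157319 \left(- \frac{1}{146534}\right) = - \frac{157319}{146534} \approx -1.0736$)
$p = -4470059990$ ($p = -93010 - 4469966980 = -4470059990$)
$M = \frac{376819378593397}{2639498182}$ ($M = - \frac{11977}{-117446} - \frac{153269}{- \frac{157319}{146534}} = \left(-11977\right) \left(- \frac{1}{117446}\right) - - \frac{22459119646}{157319} = \frac{1711}{16778} + \frac{22459119646}{157319} = \frac{376819378593397}{2639498182} \approx 1.4276 \cdot 10^{5}$)
$M + p = \frac{376819378593397}{2639498182} - 4470059990 = - \frac{11798338397657344783}{2639498182}$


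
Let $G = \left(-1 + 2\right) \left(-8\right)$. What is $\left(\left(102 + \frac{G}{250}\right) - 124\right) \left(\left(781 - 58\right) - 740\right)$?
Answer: $\frac{46818}{125} \approx 374.54$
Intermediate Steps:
$G = -8$ ($G = 1 \left(-8\right) = -8$)
$\left(\left(102 + \frac{G}{250}\right) - 124\right) \left(\left(781 - 58\right) - 740\right) = \left(\left(102 - \frac{8}{250}\right) - 124\right) \left(\left(781 - 58\right) - 740\right) = \left(\left(102 - \frac{4}{125}\right) - 124\right) \left(723 - 740\right) = \left(\left(102 - \frac{4}{125}\right) - 124\right) \left(-17\right) = \left(\frac{12746}{125} - 124\right) \left(-17\right) = \left(- \frac{2754}{125}\right) \left(-17\right) = \frac{46818}{125}$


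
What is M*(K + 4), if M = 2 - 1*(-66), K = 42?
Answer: 3128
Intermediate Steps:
M = 68 (M = 2 + 66 = 68)
M*(K + 4) = 68*(42 + 4) = 68*46 = 3128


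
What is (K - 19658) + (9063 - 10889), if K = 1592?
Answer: -19892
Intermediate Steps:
(K - 19658) + (9063 - 10889) = (1592 - 19658) + (9063 - 10889) = -18066 - 1826 = -19892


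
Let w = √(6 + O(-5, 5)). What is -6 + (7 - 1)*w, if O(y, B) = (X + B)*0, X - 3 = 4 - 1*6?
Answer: -6 + 6*√6 ≈ 8.6969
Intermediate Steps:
X = 1 (X = 3 + (4 - 1*6) = 3 + (4 - 6) = 3 - 2 = 1)
O(y, B) = 0 (O(y, B) = (1 + B)*0 = 0)
w = √6 (w = √(6 + 0) = √6 ≈ 2.4495)
-6 + (7 - 1)*w = -6 + (7 - 1)*√6 = -6 + 6*√6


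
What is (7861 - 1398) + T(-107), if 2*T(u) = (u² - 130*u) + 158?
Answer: 38443/2 ≈ 19222.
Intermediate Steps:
T(u) = 79 + u²/2 - 65*u (T(u) = ((u² - 130*u) + 158)/2 = (158 + u² - 130*u)/2 = 79 + u²/2 - 65*u)
(7861 - 1398) + T(-107) = (7861 - 1398) + (79 + (½)*(-107)² - 65*(-107)) = 6463 + (79 + (½)*11449 + 6955) = 6463 + (79 + 11449/2 + 6955) = 6463 + 25517/2 = 38443/2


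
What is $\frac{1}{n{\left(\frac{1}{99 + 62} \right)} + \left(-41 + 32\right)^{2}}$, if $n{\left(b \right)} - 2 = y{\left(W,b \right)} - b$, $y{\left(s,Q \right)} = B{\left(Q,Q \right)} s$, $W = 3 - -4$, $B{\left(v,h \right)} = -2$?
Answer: $\frac{161}{11108} \approx 0.014494$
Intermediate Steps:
$W = 7$ ($W = 3 + 4 = 7$)
$y{\left(s,Q \right)} = - 2 s$
$n{\left(b \right)} = -12 - b$ ($n{\left(b \right)} = 2 - \left(14 + b\right) = -12 - b$)
$\frac{1}{n{\left(\frac{1}{99 + 62} \right)} + \left(-41 + 32\right)^{2}} = \frac{1}{\left(-12 - \frac{1}{99 + 62}\right) + \left(-41 + 32\right)^{2}} = \frac{1}{\left(-12 - \frac{1}{161}\right) + \left(-9\right)^{2}} = \frac{1}{\left(-12 - \frac{1}{161}\right) + 81} = \frac{1}{- \frac{1933}{161} + 81} = \frac{1}{\frac{11108}{161}} = \frac{161}{11108}$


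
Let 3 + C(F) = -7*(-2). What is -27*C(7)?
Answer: -297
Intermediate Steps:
C(F) = 11 (C(F) = -3 - 7*(-2) = -3 + 14 = 11)
-27*C(7) = -27*11 = -297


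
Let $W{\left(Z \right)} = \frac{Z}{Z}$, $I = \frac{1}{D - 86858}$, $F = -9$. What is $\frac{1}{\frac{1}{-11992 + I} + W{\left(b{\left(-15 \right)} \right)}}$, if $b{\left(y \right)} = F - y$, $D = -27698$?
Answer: $\frac{1373755553}{1373640997} \approx 1.0001$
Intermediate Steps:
$b{\left(y \right)} = -9 - y$
$I = - \frac{1}{114556}$ ($I = \frac{1}{-27698 - 86858} = \frac{1}{-114556} = - \frac{1}{114556} \approx -8.7294 \cdot 10^{-6}$)
$W{\left(Z \right)} = 1$
$\frac{1}{\frac{1}{-11992 + I} + W{\left(b{\left(-15 \right)} \right)}} = \frac{1}{\frac{1}{-11992 - \frac{1}{114556}} + 1} = \frac{1}{\frac{1}{- \frac{1373755553}{114556}} + 1} = \frac{1}{- \frac{114556}{1373755553} + 1} = \frac{1}{\frac{1373640997}{1373755553}} = \frac{1373755553}{1373640997}$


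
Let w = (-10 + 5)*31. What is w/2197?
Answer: -155/2197 ≈ -0.070551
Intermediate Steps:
w = -155 (w = -5*31 = -155)
w/2197 = -155/2197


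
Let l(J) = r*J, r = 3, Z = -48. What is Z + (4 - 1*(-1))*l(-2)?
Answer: -78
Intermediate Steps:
l(J) = 3*J
Z + (4 - 1*(-1))*l(-2) = -48 + (4 - 1*(-1))*(3*(-2)) = -48 + (4 + 1)*(-6) = -48 + 5*(-6) = -48 - 30 = -78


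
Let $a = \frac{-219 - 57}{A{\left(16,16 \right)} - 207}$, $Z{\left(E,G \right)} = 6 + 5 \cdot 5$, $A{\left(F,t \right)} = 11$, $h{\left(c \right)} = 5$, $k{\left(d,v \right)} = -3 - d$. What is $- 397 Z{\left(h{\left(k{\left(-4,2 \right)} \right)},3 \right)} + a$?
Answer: $- \frac{602974}{49} \approx -12306.0$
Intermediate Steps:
$Z{\left(E,G \right)} = 31$ ($Z{\left(E,G \right)} = 6 + 25 = 31$)
$a = \frac{69}{49}$ ($a = \frac{-219 - 57}{11 - 207} = - \frac{276}{-196} = \left(-276\right) \left(- \frac{1}{196}\right) = \frac{69}{49} \approx 1.4082$)
$- 397 Z{\left(h{\left(k{\left(-4,2 \right)} \right)},3 \right)} + a = \left(-397\right) 31 + \frac{69}{49} = -12307 + \frac{69}{49} = - \frac{602974}{49}$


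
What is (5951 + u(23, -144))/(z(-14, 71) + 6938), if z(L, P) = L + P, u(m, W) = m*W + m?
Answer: 2662/6995 ≈ 0.38056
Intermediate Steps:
u(m, W) = m + W*m (u(m, W) = W*m + m = m + W*m)
(5951 + u(23, -144))/(z(-14, 71) + 6938) = (5951 + 23*(1 - 144))/((-14 + 71) + 6938) = (5951 + 23*(-143))/(57 + 6938) = (5951 - 3289)/6995 = 2662*(1/6995) = 2662/6995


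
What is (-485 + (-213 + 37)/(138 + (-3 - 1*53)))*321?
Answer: -6411333/41 ≈ -1.5637e+5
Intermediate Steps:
(-485 + (-213 + 37)/(138 + (-3 - 1*53)))*321 = (-485 - 176/(138 + (-3 - 53)))*321 = (-485 - 176/(138 - 56))*321 = (-485 - 176/82)*321 = (-485 - 176*1/82)*321 = (-485 - 88/41)*321 = -19973/41*321 = -6411333/41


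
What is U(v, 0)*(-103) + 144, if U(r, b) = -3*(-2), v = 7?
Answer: -474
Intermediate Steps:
U(r, b) = 6
U(v, 0)*(-103) + 144 = 6*(-103) + 144 = -618 + 144 = -474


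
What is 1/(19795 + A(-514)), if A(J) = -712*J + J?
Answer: 1/385249 ≈ 2.5957e-6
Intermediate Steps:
A(J) = -711*J
1/(19795 + A(-514)) = 1/(19795 - 711*(-514)) = 1/(19795 + 365454) = 1/385249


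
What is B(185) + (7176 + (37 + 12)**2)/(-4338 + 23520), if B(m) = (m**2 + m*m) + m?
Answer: 1316566147/19182 ≈ 68636.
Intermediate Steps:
B(m) = m + 2*m**2 (B(m) = (m**2 + m**2) + m = 2*m**2 + m = m + 2*m**2)
B(185) + (7176 + (37 + 12)**2)/(-4338 + 23520) = 185*(1 + 2*185) + (7176 + (37 + 12)**2)/(-4338 + 23520) = 185*(1 + 370) + (7176 + 49**2)/19182 = 185*371 + (7176 + 2401)*(1/19182) = 68635 + 9577*(1/19182) = 68635 + 9577/19182 = 1316566147/19182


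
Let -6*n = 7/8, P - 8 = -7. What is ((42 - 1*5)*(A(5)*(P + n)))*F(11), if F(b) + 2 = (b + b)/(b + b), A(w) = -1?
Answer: 1517/48 ≈ 31.604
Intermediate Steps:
P = 1 (P = 8 - 7 = 1)
F(b) = -1 (F(b) = -2 + (b + b)/(b + b) = -2 + (2*b)/((2*b)) = -2 + (2*b)*(1/(2*b)) = -2 + 1 = -1)
n = -7/48 (n = -7/(6*8) = -1/6*7/8 = -7/48 ≈ -0.14583)
((42 - 1*5)*(A(5)*(P + n)))*F(11) = ((42 - 1*5)*(-(1 - 7/48)))*(-1) = ((42 - 5)*(-1*41/48))*(-1) = (37*(-41/48))*(-1) = -1517/48*(-1) = 1517/48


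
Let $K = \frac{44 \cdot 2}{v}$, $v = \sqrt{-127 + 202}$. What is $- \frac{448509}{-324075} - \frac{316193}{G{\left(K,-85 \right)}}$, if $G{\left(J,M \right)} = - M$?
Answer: $- \frac{6828808214}{1836425} \approx -3718.5$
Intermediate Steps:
$v = 5 \sqrt{3}$ ($v = \sqrt{75} = 5 \sqrt{3} \approx 8.6602$)
$K = \frac{88 \sqrt{3}}{15}$ ($K = \frac{44 \cdot 2}{5 \sqrt{3}} = 88 \frac{\sqrt{3}}{15} = \frac{88 \sqrt{3}}{15} \approx 10.161$)
$- \frac{448509}{-324075} - \frac{316193}{G{\left(K,-85 \right)}} = - \frac{448509}{-324075} - \frac{316193}{\left(-1\right) \left(-85\right)} = \left(-448509\right) \left(- \frac{1}{324075}\right) - \frac{316193}{85} = \frac{149503}{108025} - \frac{316193}{85} = - \frac{6828808214}{1836425}$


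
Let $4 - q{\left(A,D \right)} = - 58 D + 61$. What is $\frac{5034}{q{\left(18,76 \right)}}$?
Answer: $\frac{5034}{4351} \approx 1.157$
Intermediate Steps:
$q{\left(A,D \right)} = -57 + 58 D$ ($q{\left(A,D \right)} = 4 - \left(- 58 D + 61\right) = 4 - \left(61 - 58 D\right) = 4 + \left(-61 + 58 D\right) = -57 + 58 D$)
$\frac{5034}{q{\left(18,76 \right)}} = \frac{5034}{-57 + 58 \cdot 76} = \frac{5034}{-57 + 4408} = \frac{5034}{4351}$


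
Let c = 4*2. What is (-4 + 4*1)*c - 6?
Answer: -6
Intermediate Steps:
c = 8
(-4 + 4*1)*c - 6 = (-4 + 4*1)*8 - 6 = (-4 + 4)*8 - 6 = 0*8 - 6 = 0 - 6 = -6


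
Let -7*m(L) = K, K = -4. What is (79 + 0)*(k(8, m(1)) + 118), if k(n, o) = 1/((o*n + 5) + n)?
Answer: 1147159/123 ≈ 9326.5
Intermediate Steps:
m(L) = 4/7 (m(L) = -⅐*(-4) = 4/7)
k(n, o) = 1/(5 + n + n*o) (k(n, o) = 1/((n*o + 5) + n) = 1/((5 + n*o) + n) = 1/(5 + n + n*o))
(79 + 0)*(k(8, m(1)) + 118) = (79 + 0)*(1/(5 + 8 + 8*(4/7)) + 118) = 79*(1/(5 + 8 + 32/7) + 118) = 79*(1/(123/7) + 118) = 79*(7/123 + 118) = 79*(14521/123) = 1147159/123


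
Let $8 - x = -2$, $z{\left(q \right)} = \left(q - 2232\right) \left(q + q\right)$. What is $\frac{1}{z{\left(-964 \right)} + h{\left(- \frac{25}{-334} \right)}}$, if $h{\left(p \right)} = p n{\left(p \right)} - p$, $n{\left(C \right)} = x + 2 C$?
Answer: $\frac{27889}{171848913532} \approx 1.6229 \cdot 10^{-7}$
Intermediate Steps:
$z{\left(q \right)} = 2 q \left(-2232 + q\right)$ ($z{\left(q \right)} = \left(-2232 + q\right) 2 q = 2 q \left(-2232 + q\right)$)
$x = 10$ ($x = 8 - -2 = 8 + 2 = 10$)
$n{\left(C \right)} = 10 + 2 C$
$h{\left(p \right)} = - p + p \left(10 + 2 p\right)$ ($h{\left(p \right)} = p \left(10 + 2 p\right) - p = - p + p \left(10 + 2 p\right)$)
$\frac{1}{z{\left(-964 \right)} + h{\left(- \frac{25}{-334} \right)}} = \frac{1}{2 \left(-964\right) \left(-2232 - 964\right) + - \frac{25}{-334} \left(9 + 2 \left(- \frac{25}{-334}\right)\right)} = \frac{1}{2 \left(-964\right) \left(-3196\right) + \left(-25\right) \left(- \frac{1}{334}\right) \left(9 + 2 \left(\left(-25\right) \left(- \frac{1}{334}\right)\right)\right)} = \frac{1}{6161888 + \frac{25 \left(9 + 2 \cdot \frac{25}{334}\right)}{334}} = \frac{1}{6161888 + \frac{25 \left(9 + \frac{25}{167}\right)}{334}} = \frac{1}{6161888 + \frac{25}{334} \cdot \frac{1528}{167}} = \frac{1}{6161888 + \frac{19100}{27889}} = \frac{1}{\frac{171848913532}{27889}} = \frac{27889}{171848913532}$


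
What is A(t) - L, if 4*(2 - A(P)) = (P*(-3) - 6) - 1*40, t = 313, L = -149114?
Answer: 597449/4 ≈ 1.4936e+5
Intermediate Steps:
A(P) = 27/2 + 3*P/4 (A(P) = 2 - ((P*(-3) - 6) - 1*40)/4 = 2 - ((-3*P - 6) - 40)/4 = 2 - ((-6 - 3*P) - 40)/4 = 2 - (-46 - 3*P)/4 = 2 + (23/2 + 3*P/4) = 27/2 + 3*P/4)
A(t) - L = (27/2 + (3/4)*313) - 1*(-149114) = (27/2 + 939/4) + 149114 = 993/4 + 149114 = 597449/4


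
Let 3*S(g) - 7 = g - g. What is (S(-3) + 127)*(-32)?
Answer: -12416/3 ≈ -4138.7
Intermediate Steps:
S(g) = 7/3 (S(g) = 7/3 + (g - g)/3 = 7/3 + (1/3)*0 = 7/3 + 0 = 7/3)
(S(-3) + 127)*(-32) = (7/3 + 127)*(-32) = (388/3)*(-32) = -12416/3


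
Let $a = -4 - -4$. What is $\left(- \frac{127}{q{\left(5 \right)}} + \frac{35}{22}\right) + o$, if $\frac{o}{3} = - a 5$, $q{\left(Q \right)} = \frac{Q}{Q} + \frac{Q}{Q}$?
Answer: $- \frac{681}{11} \approx -61.909$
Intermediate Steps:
$q{\left(Q \right)} = 2$ ($q{\left(Q \right)} = 1 + 1 = 2$)
$a = 0$ ($a = -4 + 4 = 0$)
$o = 0$ ($o = 3 \left(-1\right) 0 \cdot 5 = 3 \cdot 0 \cdot 5 = 3 \cdot 0 = 0$)
$\left(- \frac{127}{q{\left(5 \right)}} + \frac{35}{22}\right) + o = \left(- \frac{127}{2} + \frac{35}{22}\right) + 0 = - \frac{681}{11} + 0 = - \frac{681}{11}$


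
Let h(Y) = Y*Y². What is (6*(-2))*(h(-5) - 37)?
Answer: 1944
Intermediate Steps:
h(Y) = Y³
(6*(-2))*(h(-5) - 37) = (6*(-2))*((-5)³ - 37) = -12*(-125 - 37) = -12*(-162) = 1944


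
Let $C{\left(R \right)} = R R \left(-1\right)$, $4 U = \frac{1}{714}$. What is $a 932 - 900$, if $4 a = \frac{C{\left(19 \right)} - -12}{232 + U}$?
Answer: $- \frac{828575052}{662593} \approx -1250.5$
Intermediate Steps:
$U = \frac{1}{2856}$ ($U = \frac{1}{4 \cdot 714} = \frac{1}{4} \cdot \frac{1}{714} = \frac{1}{2856} \approx 0.00035014$)
$C{\left(R \right)} = - R^{2}$ ($C{\left(R \right)} = R^{2} \left(-1\right) = - R^{2}$)
$a = - \frac{249186}{662593}$ ($a = \frac{\left(- 19^{2} - -12\right) \frac{1}{232 + \frac{1}{2856}}}{4} = \frac{\left(\left(-1\right) 361 + \left(-149 + 161\right)\right) \frac{1}{\frac{662593}{2856}}}{4} = \frac{\left(-361 + 12\right) \frac{2856}{662593}}{4} = \frac{\left(-349\right) \frac{2856}{662593}}{4} = \frac{1}{4} \left(- \frac{996744}{662593}\right) = - \frac{249186}{662593} \approx -0.37608$)
$a 932 - 900 = \left(- \frac{249186}{662593}\right) 932 - 900 = - \frac{232241352}{662593} - 900 = - \frac{828575052}{662593}$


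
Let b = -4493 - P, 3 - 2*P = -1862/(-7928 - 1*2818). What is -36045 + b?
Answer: -217818268/5373 ≈ -40539.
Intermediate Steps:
P = 7594/5373 (P = 3/2 - (-931)/(-7928 - 1*2818) = 3/2 - (-931)/(-7928 - 2818) = 3/2 - (-931)/(-10746) = 3/2 - (-931)*(-1)/10746 = 3/2 - 1/2*931/5373 = 3/2 - 931/10746 = 7594/5373 ≈ 1.4134)
b = -24148483/5373 (b = -4493 - 1*7594/5373 = -4493 - 7594/5373 = -24148483/5373 ≈ -4494.4)
-36045 + b = -36045 - 24148483/5373 = -217818268/5373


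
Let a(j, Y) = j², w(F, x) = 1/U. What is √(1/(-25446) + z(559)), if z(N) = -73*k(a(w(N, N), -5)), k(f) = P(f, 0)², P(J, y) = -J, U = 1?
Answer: I*√47267446314/25446 ≈ 8.544*I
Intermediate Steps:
w(F, x) = 1 (w(F, x) = 1/1 = 1)
k(f) = f² (k(f) = (-f)² = f²)
z(N) = -73 (z(N) = -73*(1²)² = -73*1² = -73*1 = -73)
√(1/(-25446) + z(559)) = √(1/(-25446) - 73) = √(-1/25446 - 73) = √(-1857559/25446) = I*√47267446314/25446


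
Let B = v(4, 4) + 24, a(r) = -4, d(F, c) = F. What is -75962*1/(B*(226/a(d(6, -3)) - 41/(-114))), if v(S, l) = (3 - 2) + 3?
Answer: 2164917/44800 ≈ 48.324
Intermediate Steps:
v(S, l) = 4 (v(S, l) = 1 + 3 = 4)
B = 28 (B = 4 + 24 = 28)
-75962*1/(B*(226/a(d(6, -3)) - 41/(-114))) = -75962*1/(28*(226/(-4) - 41/(-114))) = -75962*1/(28*(226*(-¼) - 41*(-1/114))) = -75962*1/(28*(-113/2 + 41/114)) = -75962/(28*(-3200/57)) = -75962/(-89600/57) = -75962*(-57/89600) = 2164917/44800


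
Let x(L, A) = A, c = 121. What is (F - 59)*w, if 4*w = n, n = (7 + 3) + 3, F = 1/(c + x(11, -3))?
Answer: -90493/472 ≈ -191.72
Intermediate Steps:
F = 1/118 (F = 1/(121 - 3) = 1/118 ≈ 0.0084746)
n = 13 (n = 10 + 3 = 13)
w = 13/4 (w = (¼)*13 = 13/4 ≈ 3.2500)
(F - 59)*w = (1/118 - 59)*(13/4) = -6961/118*13/4 = -90493/472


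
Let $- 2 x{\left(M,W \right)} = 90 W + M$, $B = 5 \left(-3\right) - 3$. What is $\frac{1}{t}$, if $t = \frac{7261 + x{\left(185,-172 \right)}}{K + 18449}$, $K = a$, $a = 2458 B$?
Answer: $- \frac{51590}{29817} \approx -1.7302$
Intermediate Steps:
$B = -18$ ($B = -15 - 3 = -18$)
$x{\left(M,W \right)} = - 45 W - \frac{M}{2}$ ($x{\left(M,W \right)} = - \frac{90 W + M}{2} = - \frac{M + 90 W}{2} = - 45 W - \frac{M}{2}$)
$a = -44244$ ($a = 2458 \left(-18\right) = -44244$)
$K = -44244$
$t = - \frac{29817}{51590}$ ($t = \frac{7261 - - \frac{15295}{2}}{-44244 + 18449} = \frac{7261 + \left(7740 - \frac{185}{2}\right)}{-25795} = \left(7261 + \frac{15295}{2}\right) \left(- \frac{1}{25795}\right) = \frac{29817}{2} \left(- \frac{1}{25795}\right) = - \frac{29817}{51590} \approx -0.57796$)
$\frac{1}{t} = \frac{1}{- \frac{29817}{51590}} = - \frac{51590}{29817}$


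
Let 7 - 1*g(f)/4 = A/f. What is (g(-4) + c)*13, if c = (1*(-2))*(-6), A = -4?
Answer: 468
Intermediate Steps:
g(f) = 28 + 16/f (g(f) = 28 - (-16)/f = 28 + 16/f)
c = 12 (c = -2*(-6) = 12)
(g(-4) + c)*13 = ((28 + 16/(-4)) + 12)*13 = ((28 + 16*(-¼)) + 12)*13 = ((28 - 4) + 12)*13 = (24 + 12)*13 = 36*13 = 468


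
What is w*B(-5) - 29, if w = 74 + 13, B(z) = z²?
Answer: 2146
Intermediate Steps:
w = 87
w*B(-5) - 29 = 87*(-5)² - 29 = 87*25 - 29 = 2175 - 29 = 2146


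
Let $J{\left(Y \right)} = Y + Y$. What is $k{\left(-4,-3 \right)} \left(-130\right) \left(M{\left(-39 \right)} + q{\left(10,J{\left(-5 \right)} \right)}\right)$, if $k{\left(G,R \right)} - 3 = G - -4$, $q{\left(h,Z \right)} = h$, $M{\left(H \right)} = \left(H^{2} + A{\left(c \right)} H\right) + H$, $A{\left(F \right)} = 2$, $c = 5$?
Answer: $-551460$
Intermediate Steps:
$M{\left(H \right)} = H^{2} + 3 H$ ($M{\left(H \right)} = \left(H^{2} + 2 H\right) + H = H^{2} + 3 H$)
$J{\left(Y \right)} = 2 Y$
$k{\left(G,R \right)} = 7 + G$ ($k{\left(G,R \right)} = 3 + \left(G - -4\right) = 3 + \left(G + 4\right) = 3 + \left(4 + G\right) = 7 + G$)
$k{\left(-4,-3 \right)} \left(-130\right) \left(M{\left(-39 \right)} + q{\left(10,J{\left(-5 \right)} \right)}\right) = \left(7 - 4\right) \left(-130\right) \left(- 39 \left(3 - 39\right) + 10\right) = 3 \left(-130\right) \left(\left(-39\right) \left(-36\right) + 10\right) = - 390 \left(1404 + 10\right) = \left(-390\right) 1414 = -551460$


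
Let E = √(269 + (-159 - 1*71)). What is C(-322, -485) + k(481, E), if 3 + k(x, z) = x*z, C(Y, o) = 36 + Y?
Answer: -289 + 481*√39 ≈ 2714.8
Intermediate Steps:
E = √39 (E = √(269 + (-159 - 71)) = √(269 - 230) = √39 ≈ 6.2450)
k(x, z) = -3 + x*z
C(-322, -485) + k(481, E) = (36 - 322) + (-3 + 481*√39) = -286 + (-3 + 481*√39) = -289 + 481*√39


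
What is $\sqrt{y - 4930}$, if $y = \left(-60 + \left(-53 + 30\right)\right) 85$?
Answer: $i \sqrt{11985} \approx 109.48 i$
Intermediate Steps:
$y = -7055$ ($y = \left(-60 - 23\right) 85 = \left(-83\right) 85 = -7055$)
$\sqrt{y - 4930} = \sqrt{-7055 - 4930} = \sqrt{-11985} = i \sqrt{11985}$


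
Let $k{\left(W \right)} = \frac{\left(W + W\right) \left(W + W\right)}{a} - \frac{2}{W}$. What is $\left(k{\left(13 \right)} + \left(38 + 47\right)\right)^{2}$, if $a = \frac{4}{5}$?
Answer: $\frac{146119744}{169} \approx 8.6461 \cdot 10^{5}$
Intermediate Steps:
$a = \frac{4}{5}$ ($a = 4 \cdot \frac{1}{5} = \frac{4}{5} \approx 0.8$)
$k{\left(W \right)} = - \frac{2}{W} + 5 W^{2}$ ($k{\left(W \right)} = \frac{\left(W + W\right) \left(W + W\right)}{\frac{4}{5}} - \frac{2}{W} = 2 W 2 W \frac{5}{4} - \frac{2}{W} = 4 W^{2} \cdot \frac{5}{4} - \frac{2}{W} = 5 W^{2} - \frac{2}{W} = - \frac{2}{W} + 5 W^{2}$)
$\left(k{\left(13 \right)} + \left(38 + 47\right)\right)^{2} = \left(\frac{-2 + 5 \cdot 13^{3}}{13} + \left(38 + 47\right)\right)^{2} = \left(\frac{-2 + 5 \cdot 2197}{13} + 85\right)^{2} = \left(\frac{-2 + 10985}{13} + 85\right)^{2} = \left(\frac{1}{13} \cdot 10983 + 85\right)^{2} = \left(\frac{10983}{13} + 85\right)^{2} = \left(\frac{12088}{13}\right)^{2} = \frac{146119744}{169}$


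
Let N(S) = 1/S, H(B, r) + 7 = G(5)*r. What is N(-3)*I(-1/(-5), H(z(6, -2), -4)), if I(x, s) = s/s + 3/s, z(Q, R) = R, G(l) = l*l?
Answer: -104/321 ≈ -0.32399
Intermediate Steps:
G(l) = l²
H(B, r) = -7 + 25*r (H(B, r) = -7 + 5²*r = -7 + 25*r)
I(x, s) = 1 + 3/s
N(-3)*I(-1/(-5), H(z(6, -2), -4)) = ((3 + (-7 + 25*(-4)))/(-7 + 25*(-4)))/(-3) = -(3 + (-7 - 100))/(3*(-7 - 100)) = -(3 - 107)/(3*(-107)) = -(-1)*(-104)/321 = -⅓*104/107 = -104/321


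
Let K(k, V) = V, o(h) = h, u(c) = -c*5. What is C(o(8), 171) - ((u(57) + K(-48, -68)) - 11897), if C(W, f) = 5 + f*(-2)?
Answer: 11913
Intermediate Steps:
u(c) = -5*c
C(W, f) = 5 - 2*f
C(o(8), 171) - ((u(57) + K(-48, -68)) - 11897) = (5 - 2*171) - ((-5*57 - 68) - 11897) = (5 - 342) - ((-285 - 68) - 11897) = -337 - (-353 - 11897) = -337 - 1*(-12250) = -337 + 12250 = 11913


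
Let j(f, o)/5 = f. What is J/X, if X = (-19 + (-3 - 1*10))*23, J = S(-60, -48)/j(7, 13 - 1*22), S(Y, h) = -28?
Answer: 1/920 ≈ 0.0010870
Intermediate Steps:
j(f, o) = 5*f
J = -⅘ (J = -28/(5*7) = -28/35 = -28*1/35 = -⅘ ≈ -0.80000)
X = -736 (X = (-19 + (-3 - 10))*23 = (-19 - 13)*23 = -32*23 = -736)
J/X = -⅘/(-736) = -⅘*(-1/736) = 1/920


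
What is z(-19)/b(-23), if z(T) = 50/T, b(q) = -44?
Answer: 25/418 ≈ 0.059809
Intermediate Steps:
z(-19)/b(-23) = (50/(-19))/(-44) = (50*(-1/19))*(-1/44) = -50/19*(-1/44) = 25/418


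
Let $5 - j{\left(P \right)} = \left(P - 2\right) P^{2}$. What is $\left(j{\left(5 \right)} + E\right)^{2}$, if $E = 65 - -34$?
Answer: $841$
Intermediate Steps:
$j{\left(P \right)} = 5 - P^{2} \left(-2 + P\right)$ ($j{\left(P \right)} = 5 - \left(P - 2\right) P^{2} = 5 - \left(-2 + P\right) P^{2} = 5 - P^{2} \left(-2 + P\right)$)
$E = 99$ ($E = 65 + 34 = 99$)
$\left(j{\left(5 \right)} + E\right)^{2} = \left(\left(5 - 5^{3} + 2 \cdot 5^{2}\right) + 99\right)^{2} = \left(\left(5 - 125 + 2 \cdot 25\right) + 99\right)^{2} = \left(\left(5 - 125 + 50\right) + 99\right)^{2} = \left(-70 + 99\right)^{2} = 29^{2} = 841$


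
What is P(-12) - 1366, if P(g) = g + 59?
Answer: -1319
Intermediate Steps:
P(g) = 59 + g
P(-12) - 1366 = (59 - 12) - 1366 = 47 - 1366 = -1319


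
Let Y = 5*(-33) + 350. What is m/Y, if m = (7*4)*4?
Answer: 112/185 ≈ 0.60541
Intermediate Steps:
m = 112 (m = 28*4 = 112)
Y = 185 (Y = -165 + 350 = 185)
m/Y = 112/185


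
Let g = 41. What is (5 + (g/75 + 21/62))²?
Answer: 748952689/21622500 ≈ 34.638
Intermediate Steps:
(5 + (g/75 + 21/62))² = (5 + (41/75 + 21/62))² = (5 + 4117/4650)² = (27367/4650)² = 748952689/21622500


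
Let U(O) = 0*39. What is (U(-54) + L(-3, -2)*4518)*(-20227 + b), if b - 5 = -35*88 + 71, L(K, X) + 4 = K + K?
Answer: 1049576580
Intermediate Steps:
L(K, X) = -4 + 2*K (L(K, X) = -4 + (K + K) = -4 + 2*K)
U(O) = 0
b = -3004 (b = 5 + (-35*88 + 71) = 5 + (-3080 + 71) = 5 - 3009 = -3004)
(U(-54) + L(-3, -2)*4518)*(-20227 + b) = (0 + (-4 + 2*(-3))*4518)*(-20227 - 3004) = (0 + (-4 - 6)*4518)*(-23231) = (0 - 10*4518)*(-23231) = (0 - 45180)*(-23231) = -45180*(-23231) = 1049576580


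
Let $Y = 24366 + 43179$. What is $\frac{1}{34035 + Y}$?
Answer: $\frac{1}{101580} \approx 9.8445 \cdot 10^{-6}$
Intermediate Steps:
$Y = 67545$
$\frac{1}{34035 + Y} = \frac{1}{34035 + 67545} = \frac{1}{101580}$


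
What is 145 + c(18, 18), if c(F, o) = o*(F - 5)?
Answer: 379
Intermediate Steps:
c(F, o) = o*(-5 + F)
145 + c(18, 18) = 145 + 18*(-5 + 18) = 145 + 18*13 = 145 + 234 = 379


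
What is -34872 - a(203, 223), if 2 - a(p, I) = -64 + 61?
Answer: -34877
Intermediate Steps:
a(p, I) = 5 (a(p, I) = 2 - (-64 + 61) = 2 - 1*(-3) = 2 + 3 = 5)
-34872 - a(203, 223) = -34872 - 1*5 = -34872 - 5 = -34877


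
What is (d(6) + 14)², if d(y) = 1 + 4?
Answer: 361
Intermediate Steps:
d(y) = 5
(d(6) + 14)² = (5 + 14)² = 19² = 361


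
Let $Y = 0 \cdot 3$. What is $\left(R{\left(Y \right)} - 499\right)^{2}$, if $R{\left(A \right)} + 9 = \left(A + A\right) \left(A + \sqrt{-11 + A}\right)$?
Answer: $258064$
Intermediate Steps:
$Y = 0$
$R{\left(A \right)} = -9 + 2 A \left(A + \sqrt{-11 + A}\right)$ ($R{\left(A \right)} = -9 + \left(A + A\right) \left(A + \sqrt{-11 + A}\right) = -9 + 2 A \left(A + \sqrt{-11 + A}\right)$)
$\left(R{\left(Y \right)} - 499\right)^{2} = \left(\left(-9 + 2 \cdot 0^{2} + 2 \cdot 0 \sqrt{-11 + 0}\right) - 499\right)^{2} = \left(\left(-9 + 2 \cdot 0 + 2 \cdot 0 \sqrt{-11}\right) - 499\right)^{2} = \left(\left(-9 + 0 + 2 \cdot 0 i \sqrt{11}\right) - 499\right)^{2} = \left(\left(-9 + 0 + 0\right) - 499\right)^{2} = \left(-9 - 499\right)^{2} = \left(-508\right)^{2} = 258064$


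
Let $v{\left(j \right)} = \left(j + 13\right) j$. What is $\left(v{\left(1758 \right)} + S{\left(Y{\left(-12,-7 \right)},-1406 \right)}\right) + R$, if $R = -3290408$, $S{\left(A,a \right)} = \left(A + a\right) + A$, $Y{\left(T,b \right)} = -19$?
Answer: $-178434$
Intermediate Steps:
$S{\left(A,a \right)} = a + 2 A$
$v{\left(j \right)} = j \left(13 + j\right)$ ($v{\left(j \right)} = \left(13 + j\right) j = j \left(13 + j\right)$)
$\left(v{\left(1758 \right)} + S{\left(Y{\left(-12,-7 \right)},-1406 \right)}\right) + R = \left(1758 \left(13 + 1758\right) + \left(-1406 + 2 \left(-19\right)\right)\right) - 3290408 = \left(1758 \cdot 1771 - 1444\right) - 3290408 = \left(3113418 - 1444\right) - 3290408 = 3111974 - 3290408 = -178434$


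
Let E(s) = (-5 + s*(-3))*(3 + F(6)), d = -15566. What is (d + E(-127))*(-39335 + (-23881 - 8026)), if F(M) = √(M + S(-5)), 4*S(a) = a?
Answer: 1028591996 - 13393496*√19 ≈ 9.7021e+8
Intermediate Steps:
S(a) = a/4
F(M) = √(-5/4 + M) (F(M) = √(M + (¼)*(-5)) = √(M - 5/4) = √(-5/4 + M))
E(s) = (-5 - 3*s)*(3 + √19/2) (E(s) = (-5 + s*(-3))*(3 + √(-5 + 4*6)/2) = (-5 - 3*s)*(3 + √(-5 + 24)/2) = (-5 - 3*s)*(3 + √19/2))
(d + E(-127))*(-39335 + (-23881 - 8026)) = (-15566 + (-15 - 9*(-127) - 5*√19/2 - 3/2*(-127)*√19))*(-39335 + (-23881 - 8026)) = (-15566 + (-15 + 1143 - 5*√19/2 + 381*√19/2))*(-39335 - 31907) = (-15566 + (1128 + 188*√19))*(-71242) = (-14438 + 188*√19)*(-71242) = 1028591996 - 13393496*√19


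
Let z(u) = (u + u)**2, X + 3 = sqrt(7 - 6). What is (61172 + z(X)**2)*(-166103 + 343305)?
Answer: 10885164456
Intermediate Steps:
X = -2 (X = -3 + sqrt(7 - 6) = -3 + sqrt(1) = -3 + 1 = -2)
z(u) = 4*u**2 (z(u) = (2*u)**2 = 4*u**2)
(61172 + z(X)**2)*(-166103 + 343305) = (61172 + (4*(-2)**2)**2)*(-166103 + 343305) = (61172 + (4*4)**2)*177202 = (61172 + 16**2)*177202 = (61172 + 256)*177202 = 61428*177202 = 10885164456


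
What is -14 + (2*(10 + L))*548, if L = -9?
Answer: 1082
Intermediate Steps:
-14 + (2*(10 + L))*548 = -14 + (2*(10 - 9))*548 = -14 + (2*1)*548 = -14 + 2*548 = -14 + 1096 = 1082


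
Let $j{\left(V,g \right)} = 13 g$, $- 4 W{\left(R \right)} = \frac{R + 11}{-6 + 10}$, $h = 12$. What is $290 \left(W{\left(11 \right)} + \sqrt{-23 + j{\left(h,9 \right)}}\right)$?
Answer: $- \frac{1595}{4} + 290 \sqrt{94} \approx 2412.9$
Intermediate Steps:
$W{\left(R \right)} = - \frac{11}{16} - \frac{R}{16}$ ($W{\left(R \right)} = - \frac{\left(R + 11\right) \frac{1}{-6 + 10}}{4} = - \frac{\left(11 + R\right) \frac{1}{4}}{4} = - \frac{\frac{11}{4} + \frac{R}{4}}{4} = - \frac{11}{16} - \frac{R}{16}$)
$290 \left(W{\left(11 \right)} + \sqrt{-23 + j{\left(h,9 \right)}}\right) = 290 \left(\left(- \frac{11}{16} - \frac{11}{16}\right) + \sqrt{-23 + 13 \cdot 9}\right) = 290 \left(\left(- \frac{11}{16} - \frac{11}{16}\right) + \sqrt{-23 + 117}\right) = 290 \left(- \frac{11}{8} + \sqrt{94}\right) = - \frac{1595}{4} + 290 \sqrt{94}$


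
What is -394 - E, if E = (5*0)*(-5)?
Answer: -394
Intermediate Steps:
E = 0 (E = 0*(-5) = 0)
-394 - E = -394 - 1*0 = -394 + 0 = -394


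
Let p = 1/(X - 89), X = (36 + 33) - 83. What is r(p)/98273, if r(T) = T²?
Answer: 1/1042578257 ≈ 9.5916e-10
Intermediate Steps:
X = -14 (X = 69 - 83 = -14)
p = -1/103 (p = 1/(-14 - 89) = 1/(-103) = -1/103 ≈ -0.0097087)
r(p)/98273 = (-1/103)²/98273 = (1/10609)*(1/98273) = 1/1042578257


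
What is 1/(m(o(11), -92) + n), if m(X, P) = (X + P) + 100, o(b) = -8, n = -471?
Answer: -1/471 ≈ -0.0021231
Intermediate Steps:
m(X, P) = 100 + P + X (m(X, P) = (P + X) + 100 = 100 + P + X)
1/(m(o(11), -92) + n) = 1/((100 - 92 - 8) - 471) = 1/(0 - 471) = 1/(-471) = -1/471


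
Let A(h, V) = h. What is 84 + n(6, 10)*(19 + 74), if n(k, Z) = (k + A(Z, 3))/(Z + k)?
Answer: 177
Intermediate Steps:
n(k, Z) = 1 (n(k, Z) = (k + Z)/(Z + k) = (Z + k)/(Z + k) = 1)
84 + n(6, 10)*(19 + 74) = 84 + 1*(19 + 74) = 84 + 1*93 = 84 + 93 = 177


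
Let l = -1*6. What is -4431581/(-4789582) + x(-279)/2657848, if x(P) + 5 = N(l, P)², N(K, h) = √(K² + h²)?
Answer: 216990054057/227321088206 ≈ 0.95455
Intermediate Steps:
l = -6
x(P) = 31 + P² (x(P) = -5 + (√((-6)² + P²))² = -5 + (√(36 + P²))² = -5 + (36 + P²) = 31 + P²)
-4431581/(-4789582) + x(-279)/2657848 = -4431581/(-4789582) + (31 + (-279)²)/2657848 = -4431581*(-1/4789582) + (31 + 77841)*(1/2657848) = 633083/684226 + 77872*(1/2657848) = 633083/684226 + 9734/332231 = 216990054057/227321088206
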